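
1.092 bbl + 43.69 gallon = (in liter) 339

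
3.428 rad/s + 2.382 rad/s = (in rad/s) 5.81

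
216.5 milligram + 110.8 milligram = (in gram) 0.3273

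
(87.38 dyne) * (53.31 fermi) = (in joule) 4.658e-17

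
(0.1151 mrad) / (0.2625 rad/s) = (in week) 7.25e-10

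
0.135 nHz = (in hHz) 1.35e-12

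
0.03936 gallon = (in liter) 0.149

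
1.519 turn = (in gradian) 607.6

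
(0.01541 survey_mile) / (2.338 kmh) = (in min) 0.6364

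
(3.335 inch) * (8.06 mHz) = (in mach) 2.005e-06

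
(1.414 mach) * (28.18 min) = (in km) 814.1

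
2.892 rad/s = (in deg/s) 165.7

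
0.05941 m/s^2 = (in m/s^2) 0.05941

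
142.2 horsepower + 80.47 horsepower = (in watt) 1.66e+05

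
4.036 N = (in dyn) 4.036e+05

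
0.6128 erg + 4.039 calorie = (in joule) 16.9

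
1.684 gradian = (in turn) 0.00421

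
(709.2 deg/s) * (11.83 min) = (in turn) 1398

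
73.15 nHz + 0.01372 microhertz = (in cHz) 8.687e-06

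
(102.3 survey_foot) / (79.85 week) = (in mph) 1.444e-06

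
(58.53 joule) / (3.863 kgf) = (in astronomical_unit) 1.033e-11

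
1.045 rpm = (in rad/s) 0.1094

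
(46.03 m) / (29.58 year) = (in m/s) 4.934e-08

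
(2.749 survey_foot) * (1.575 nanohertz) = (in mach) 3.876e-12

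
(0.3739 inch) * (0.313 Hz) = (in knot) 0.005778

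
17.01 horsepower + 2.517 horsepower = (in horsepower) 19.53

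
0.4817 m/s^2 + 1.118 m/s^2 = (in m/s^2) 1.6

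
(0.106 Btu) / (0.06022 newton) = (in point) 5.264e+06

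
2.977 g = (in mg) 2977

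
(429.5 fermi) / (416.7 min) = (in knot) 3.339e-17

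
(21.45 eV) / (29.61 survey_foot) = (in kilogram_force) 3.883e-20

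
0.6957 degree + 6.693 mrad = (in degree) 1.079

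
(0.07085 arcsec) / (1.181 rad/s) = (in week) 4.809e-13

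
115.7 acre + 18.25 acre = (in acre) 133.9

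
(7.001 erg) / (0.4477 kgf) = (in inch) 6.278e-06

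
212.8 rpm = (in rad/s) 22.28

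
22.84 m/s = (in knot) 44.4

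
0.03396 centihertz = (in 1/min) 0.02038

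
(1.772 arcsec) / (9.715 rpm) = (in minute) 1.407e-07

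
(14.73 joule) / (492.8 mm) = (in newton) 29.89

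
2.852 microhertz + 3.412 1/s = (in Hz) 3.412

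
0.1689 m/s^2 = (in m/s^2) 0.1689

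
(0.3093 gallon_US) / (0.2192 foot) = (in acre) 4.33e-06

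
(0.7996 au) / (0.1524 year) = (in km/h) 8.96e+04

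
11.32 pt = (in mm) 3.993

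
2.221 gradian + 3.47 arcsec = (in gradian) 2.222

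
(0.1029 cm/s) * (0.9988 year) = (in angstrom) 3.241e+14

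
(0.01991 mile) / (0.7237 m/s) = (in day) 0.0005124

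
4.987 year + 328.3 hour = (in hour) 4.401e+04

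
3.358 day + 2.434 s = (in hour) 80.59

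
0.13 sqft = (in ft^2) 0.13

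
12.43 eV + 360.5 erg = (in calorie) 8.616e-06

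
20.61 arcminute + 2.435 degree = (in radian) 0.04849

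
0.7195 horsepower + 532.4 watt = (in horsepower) 1.433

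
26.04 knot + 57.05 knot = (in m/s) 42.75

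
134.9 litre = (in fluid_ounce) 4562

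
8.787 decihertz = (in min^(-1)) 52.72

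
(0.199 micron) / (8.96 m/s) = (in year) 7.043e-16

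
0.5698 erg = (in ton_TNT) 1.362e-17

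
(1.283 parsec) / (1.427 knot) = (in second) 5.393e+16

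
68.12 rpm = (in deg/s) 408.7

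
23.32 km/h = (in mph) 14.49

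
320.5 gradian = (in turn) 0.8013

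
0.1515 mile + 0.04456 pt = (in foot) 799.9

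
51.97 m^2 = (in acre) 0.01284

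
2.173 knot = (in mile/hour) 2.501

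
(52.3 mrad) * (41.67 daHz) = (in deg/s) 1249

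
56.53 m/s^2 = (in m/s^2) 56.53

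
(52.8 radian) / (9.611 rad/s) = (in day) 6.358e-05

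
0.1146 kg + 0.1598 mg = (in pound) 0.2527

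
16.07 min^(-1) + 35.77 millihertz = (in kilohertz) 0.0003036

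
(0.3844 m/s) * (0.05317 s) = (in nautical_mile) 1.104e-05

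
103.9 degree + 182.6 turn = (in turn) 182.9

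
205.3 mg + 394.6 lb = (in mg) 1.79e+08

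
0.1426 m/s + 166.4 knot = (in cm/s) 8575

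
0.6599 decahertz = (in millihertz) 6599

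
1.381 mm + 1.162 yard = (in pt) 3016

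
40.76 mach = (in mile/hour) 3.105e+04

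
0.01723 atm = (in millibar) 17.46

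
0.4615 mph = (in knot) 0.401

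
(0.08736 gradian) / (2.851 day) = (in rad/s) 5.571e-09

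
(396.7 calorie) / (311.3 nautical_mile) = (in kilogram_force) 0.0002936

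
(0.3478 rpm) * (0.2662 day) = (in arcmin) 2.88e+06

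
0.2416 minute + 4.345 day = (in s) 3.754e+05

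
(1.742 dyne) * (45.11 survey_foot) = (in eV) 1.495e+15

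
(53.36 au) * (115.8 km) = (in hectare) 9.244e+13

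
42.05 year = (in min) 2.21e+07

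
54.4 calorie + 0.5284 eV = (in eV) 1.421e+21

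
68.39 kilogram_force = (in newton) 670.7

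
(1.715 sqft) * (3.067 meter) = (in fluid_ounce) 1.652e+04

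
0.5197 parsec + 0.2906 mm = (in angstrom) 1.604e+26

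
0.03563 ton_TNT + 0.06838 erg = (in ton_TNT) 0.03563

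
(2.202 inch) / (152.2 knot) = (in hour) 1.984e-07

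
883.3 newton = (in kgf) 90.07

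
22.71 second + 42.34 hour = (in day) 1.764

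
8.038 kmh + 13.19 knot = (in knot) 17.53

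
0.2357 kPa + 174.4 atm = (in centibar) 1.767e+04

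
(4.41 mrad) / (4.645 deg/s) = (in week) 8.994e-08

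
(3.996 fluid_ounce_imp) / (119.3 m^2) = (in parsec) 3.084e-23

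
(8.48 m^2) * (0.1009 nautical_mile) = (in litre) 1.585e+06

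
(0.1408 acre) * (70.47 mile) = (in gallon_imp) 1.421e+10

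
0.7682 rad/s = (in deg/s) 44.01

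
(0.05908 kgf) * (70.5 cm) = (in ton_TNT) 9.762e-11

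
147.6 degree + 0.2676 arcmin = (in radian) 2.576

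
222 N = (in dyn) 2.22e+07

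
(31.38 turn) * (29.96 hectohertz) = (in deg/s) 3.385e+07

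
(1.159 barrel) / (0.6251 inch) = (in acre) 0.002868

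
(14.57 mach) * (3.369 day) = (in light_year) 1.526e-07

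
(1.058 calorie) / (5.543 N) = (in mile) 0.0004962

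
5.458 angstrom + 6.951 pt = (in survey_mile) 1.524e-06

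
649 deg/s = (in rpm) 108.2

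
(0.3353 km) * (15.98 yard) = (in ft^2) 5.274e+04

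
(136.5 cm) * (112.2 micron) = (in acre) 3.784e-08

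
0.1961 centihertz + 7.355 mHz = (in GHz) 9.316e-12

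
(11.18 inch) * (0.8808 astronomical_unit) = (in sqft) 4.028e+11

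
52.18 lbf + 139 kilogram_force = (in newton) 1595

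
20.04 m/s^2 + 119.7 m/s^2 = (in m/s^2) 139.7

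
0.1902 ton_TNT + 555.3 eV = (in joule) 7.958e+08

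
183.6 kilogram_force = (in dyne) 1.801e+08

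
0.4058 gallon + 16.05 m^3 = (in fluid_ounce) 5.428e+05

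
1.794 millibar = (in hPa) 1.794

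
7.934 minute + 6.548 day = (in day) 6.554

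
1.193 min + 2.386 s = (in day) 0.0008561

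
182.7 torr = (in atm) 0.2404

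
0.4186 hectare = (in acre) 1.034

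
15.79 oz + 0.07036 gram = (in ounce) 15.79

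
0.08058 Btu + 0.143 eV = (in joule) 85.02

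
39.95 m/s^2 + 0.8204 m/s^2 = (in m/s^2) 40.77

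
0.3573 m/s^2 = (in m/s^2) 0.3573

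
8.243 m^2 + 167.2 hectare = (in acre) 413.2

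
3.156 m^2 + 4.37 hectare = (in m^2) 4.37e+04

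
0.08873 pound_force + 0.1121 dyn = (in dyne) 3.947e+04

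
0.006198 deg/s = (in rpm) 0.001033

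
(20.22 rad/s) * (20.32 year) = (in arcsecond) 2.673e+15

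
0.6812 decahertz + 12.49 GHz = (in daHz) 1.249e+09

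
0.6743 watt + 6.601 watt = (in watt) 7.275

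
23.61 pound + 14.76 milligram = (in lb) 23.61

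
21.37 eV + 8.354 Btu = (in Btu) 8.354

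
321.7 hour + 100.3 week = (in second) 6.182e+07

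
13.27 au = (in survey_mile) 1.234e+09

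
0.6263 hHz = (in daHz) 6.263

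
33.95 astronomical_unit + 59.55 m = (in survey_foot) 1.666e+13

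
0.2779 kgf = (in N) 2.725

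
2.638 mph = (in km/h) 4.245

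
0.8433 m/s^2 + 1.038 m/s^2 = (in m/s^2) 1.881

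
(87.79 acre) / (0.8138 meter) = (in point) 1.237e+09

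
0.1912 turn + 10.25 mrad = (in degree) 69.42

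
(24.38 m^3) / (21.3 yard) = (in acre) 0.0003093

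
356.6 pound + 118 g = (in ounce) 5710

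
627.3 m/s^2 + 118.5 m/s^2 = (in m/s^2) 745.8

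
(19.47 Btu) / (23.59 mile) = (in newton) 0.5411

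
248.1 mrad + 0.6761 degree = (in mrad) 259.9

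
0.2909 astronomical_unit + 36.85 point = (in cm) 4.352e+12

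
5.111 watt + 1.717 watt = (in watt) 6.828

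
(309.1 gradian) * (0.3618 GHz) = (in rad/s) 1.757e+09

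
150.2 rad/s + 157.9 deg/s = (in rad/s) 153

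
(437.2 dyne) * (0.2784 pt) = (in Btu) 4.07e-10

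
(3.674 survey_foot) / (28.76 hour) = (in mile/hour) 2.419e-05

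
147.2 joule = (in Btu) 0.1395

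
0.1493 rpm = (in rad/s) 0.01563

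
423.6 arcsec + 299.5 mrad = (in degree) 17.28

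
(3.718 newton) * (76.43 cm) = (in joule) 2.842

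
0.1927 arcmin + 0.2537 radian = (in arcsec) 5.234e+04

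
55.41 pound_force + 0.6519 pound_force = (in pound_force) 56.06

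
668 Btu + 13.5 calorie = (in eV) 4.399e+24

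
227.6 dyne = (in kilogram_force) 0.0002321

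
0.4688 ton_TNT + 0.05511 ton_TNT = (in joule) 2.192e+09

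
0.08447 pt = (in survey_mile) 1.852e-08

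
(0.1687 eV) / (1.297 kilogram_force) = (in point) 6.024e-18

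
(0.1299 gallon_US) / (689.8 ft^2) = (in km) 7.673e-09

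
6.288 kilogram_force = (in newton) 61.66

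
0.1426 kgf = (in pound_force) 0.3144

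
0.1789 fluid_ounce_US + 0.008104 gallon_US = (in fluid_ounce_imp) 1.266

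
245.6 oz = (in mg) 6.963e+06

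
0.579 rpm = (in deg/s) 3.474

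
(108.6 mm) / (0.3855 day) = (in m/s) 3.261e-06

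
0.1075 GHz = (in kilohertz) 1.075e+05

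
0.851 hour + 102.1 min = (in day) 0.1064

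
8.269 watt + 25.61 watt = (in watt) 33.88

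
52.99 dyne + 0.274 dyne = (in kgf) 5.431e-05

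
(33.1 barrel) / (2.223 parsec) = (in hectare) 7.672e-21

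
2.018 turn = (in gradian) 807.2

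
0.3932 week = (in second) 2.378e+05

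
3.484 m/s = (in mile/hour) 7.793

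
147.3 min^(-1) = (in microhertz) 2.455e+06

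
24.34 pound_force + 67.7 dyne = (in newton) 108.3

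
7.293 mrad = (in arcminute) 25.07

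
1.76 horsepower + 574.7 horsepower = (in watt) 4.299e+05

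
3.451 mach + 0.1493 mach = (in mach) 3.6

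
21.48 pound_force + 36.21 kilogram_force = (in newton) 450.6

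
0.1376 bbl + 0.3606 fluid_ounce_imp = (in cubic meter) 0.02189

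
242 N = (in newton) 242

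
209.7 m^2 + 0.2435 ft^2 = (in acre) 0.05182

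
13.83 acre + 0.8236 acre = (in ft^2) 6.383e+05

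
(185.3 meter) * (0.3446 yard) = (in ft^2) 628.5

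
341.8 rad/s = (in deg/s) 1.958e+04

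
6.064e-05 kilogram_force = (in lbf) 0.0001337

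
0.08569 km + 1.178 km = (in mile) 0.7852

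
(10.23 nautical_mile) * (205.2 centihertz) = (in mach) 114.2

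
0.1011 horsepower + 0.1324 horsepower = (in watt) 174.1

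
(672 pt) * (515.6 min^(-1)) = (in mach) 0.005983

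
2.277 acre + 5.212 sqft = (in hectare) 0.9215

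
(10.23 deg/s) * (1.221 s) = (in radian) 0.218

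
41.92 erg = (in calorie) 1.002e-06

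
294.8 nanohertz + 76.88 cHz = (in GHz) 7.688e-10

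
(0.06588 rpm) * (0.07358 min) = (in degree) 1.745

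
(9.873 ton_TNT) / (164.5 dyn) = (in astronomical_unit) 167.9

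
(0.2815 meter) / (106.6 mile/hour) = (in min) 9.845e-05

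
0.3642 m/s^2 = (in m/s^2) 0.3642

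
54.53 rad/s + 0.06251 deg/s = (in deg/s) 3124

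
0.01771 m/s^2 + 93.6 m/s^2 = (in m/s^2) 93.62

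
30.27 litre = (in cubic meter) 0.03027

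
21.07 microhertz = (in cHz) 0.002107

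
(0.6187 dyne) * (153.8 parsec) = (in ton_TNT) 7018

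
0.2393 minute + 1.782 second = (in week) 2.669e-05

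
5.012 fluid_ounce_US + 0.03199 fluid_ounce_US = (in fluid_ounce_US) 5.044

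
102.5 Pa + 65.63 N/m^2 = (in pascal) 168.1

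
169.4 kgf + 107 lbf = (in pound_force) 480.5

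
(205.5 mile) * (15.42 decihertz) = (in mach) 1498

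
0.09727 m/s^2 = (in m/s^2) 0.09727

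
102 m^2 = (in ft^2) 1098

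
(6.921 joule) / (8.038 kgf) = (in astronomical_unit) 5.869e-13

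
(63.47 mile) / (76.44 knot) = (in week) 0.004295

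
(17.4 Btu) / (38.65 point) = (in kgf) 1.373e+05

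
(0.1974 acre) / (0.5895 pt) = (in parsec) 1.245e-10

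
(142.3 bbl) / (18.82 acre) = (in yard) 0.0003249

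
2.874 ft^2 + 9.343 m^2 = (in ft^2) 103.4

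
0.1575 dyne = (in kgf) 1.606e-07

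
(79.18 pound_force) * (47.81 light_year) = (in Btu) 1.51e+17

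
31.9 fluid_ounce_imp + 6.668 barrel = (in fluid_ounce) 3.588e+04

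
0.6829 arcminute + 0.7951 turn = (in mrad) 4996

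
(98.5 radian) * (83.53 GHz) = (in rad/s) 8.228e+12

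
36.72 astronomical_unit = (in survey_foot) 1.802e+13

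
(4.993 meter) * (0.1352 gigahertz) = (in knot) 1.312e+09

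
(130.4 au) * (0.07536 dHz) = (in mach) 4.317e+08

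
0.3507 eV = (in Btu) 5.326e-23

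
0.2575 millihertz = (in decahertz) 2.575e-05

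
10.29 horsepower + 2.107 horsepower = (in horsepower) 12.4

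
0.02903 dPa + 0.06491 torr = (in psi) 0.001256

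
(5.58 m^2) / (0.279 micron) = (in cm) 2e+09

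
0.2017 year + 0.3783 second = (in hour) 1767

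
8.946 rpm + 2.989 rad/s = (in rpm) 37.49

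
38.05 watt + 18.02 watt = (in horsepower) 0.07519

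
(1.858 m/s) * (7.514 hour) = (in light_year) 5.312e-12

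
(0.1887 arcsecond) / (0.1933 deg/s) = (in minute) 4.519e-06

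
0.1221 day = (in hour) 2.93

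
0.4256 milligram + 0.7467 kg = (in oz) 26.34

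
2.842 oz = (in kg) 0.08057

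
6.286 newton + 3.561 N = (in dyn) 9.847e+05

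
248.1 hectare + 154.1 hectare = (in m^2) 4.022e+06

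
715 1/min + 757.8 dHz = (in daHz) 8.77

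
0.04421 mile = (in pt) 2.017e+05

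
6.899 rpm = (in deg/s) 41.39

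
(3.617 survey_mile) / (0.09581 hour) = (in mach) 0.04956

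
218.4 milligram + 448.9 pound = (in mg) 2.036e+08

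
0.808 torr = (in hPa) 1.077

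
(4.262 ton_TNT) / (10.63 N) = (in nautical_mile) 9.058e+05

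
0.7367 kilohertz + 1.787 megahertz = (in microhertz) 1.788e+12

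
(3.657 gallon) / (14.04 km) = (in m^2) 9.86e-07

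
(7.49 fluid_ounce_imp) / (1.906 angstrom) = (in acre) 275.9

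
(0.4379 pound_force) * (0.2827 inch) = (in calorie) 0.003343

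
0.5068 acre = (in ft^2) 2.208e+04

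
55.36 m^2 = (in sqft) 595.9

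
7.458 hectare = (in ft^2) 8.028e+05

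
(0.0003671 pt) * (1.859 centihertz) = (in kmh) 8.667e-09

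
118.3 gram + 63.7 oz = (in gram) 1924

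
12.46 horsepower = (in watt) 9291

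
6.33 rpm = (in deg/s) 37.98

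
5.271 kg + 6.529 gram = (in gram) 5278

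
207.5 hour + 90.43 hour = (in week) 1.773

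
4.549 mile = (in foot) 2.402e+04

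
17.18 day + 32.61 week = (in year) 0.6725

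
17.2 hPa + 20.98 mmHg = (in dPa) 4.517e+04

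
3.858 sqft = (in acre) 8.857e-05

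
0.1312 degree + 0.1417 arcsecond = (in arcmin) 7.874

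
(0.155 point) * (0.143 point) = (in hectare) 2.758e-13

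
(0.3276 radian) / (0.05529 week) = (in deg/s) 0.0005613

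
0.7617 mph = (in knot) 0.6619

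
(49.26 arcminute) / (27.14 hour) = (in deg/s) 8.403e-06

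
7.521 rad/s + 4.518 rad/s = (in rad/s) 12.04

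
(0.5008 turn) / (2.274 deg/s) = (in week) 0.0001311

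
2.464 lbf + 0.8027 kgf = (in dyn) 1.883e+06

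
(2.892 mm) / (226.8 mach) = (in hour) 1.04e-11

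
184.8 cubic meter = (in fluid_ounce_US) 6.249e+06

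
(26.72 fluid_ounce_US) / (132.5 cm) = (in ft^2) 0.006419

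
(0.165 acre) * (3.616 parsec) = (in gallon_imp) 1.639e+22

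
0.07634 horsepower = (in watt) 56.93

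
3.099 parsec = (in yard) 1.046e+17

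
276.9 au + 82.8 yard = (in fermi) 4.142e+28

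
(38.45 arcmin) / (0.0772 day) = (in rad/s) 1.677e-06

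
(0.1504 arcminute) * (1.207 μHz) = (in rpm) 5.043e-10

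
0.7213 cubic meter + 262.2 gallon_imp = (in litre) 1913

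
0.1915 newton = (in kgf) 0.01953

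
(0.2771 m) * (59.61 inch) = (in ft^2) 4.516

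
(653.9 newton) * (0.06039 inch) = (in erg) 1.003e+07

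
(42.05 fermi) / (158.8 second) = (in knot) 5.147e-16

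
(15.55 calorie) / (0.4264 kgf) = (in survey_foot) 51.05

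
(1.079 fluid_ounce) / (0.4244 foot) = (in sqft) 0.002655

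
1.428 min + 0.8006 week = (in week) 0.8007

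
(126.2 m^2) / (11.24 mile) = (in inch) 0.2747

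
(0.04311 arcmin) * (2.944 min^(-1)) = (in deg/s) 3.525e-05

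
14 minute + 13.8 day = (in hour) 331.4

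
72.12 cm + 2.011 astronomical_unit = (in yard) 3.29e+11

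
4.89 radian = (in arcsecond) 1.009e+06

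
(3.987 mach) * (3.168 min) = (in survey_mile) 160.3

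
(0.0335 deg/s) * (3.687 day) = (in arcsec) 3.842e+07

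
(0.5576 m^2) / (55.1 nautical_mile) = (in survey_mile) 3.395e-09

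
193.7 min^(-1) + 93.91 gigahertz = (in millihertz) 9.391e+13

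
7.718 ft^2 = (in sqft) 7.718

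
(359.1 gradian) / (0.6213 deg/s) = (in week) 0.0008601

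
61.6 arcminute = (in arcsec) 3696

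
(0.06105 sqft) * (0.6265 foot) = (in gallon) 0.2861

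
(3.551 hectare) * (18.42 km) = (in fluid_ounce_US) 2.212e+13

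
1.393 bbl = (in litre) 221.5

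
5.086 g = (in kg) 0.005086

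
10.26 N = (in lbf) 2.307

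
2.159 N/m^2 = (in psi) 0.0003131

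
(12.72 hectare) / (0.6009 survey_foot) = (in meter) 6.945e+05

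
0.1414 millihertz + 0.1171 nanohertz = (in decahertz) 1.414e-05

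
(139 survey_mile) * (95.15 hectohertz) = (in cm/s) 2.128e+11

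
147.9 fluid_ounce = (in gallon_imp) 0.9621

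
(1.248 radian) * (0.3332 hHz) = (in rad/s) 41.58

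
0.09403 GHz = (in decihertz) 9.403e+08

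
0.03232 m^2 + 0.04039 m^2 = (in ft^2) 0.7826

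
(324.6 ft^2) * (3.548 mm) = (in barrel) 0.673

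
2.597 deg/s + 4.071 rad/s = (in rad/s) 4.116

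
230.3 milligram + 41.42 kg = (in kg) 41.42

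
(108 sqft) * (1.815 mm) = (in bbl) 0.1145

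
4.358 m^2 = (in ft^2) 46.91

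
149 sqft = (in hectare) 0.001384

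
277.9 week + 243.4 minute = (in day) 1945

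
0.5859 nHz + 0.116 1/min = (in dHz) 0.01933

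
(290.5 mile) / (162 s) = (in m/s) 2886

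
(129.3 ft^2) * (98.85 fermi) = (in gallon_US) 3.137e-10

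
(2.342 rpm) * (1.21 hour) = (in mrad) 1.068e+06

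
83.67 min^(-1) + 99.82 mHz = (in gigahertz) 1.494e-09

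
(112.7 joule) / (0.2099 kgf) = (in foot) 179.6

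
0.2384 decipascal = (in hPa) 0.0002384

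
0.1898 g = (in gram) 0.1898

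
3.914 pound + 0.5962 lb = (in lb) 4.51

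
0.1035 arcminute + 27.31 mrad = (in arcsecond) 5639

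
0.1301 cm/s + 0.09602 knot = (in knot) 0.09855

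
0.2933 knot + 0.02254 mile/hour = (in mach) 0.0004727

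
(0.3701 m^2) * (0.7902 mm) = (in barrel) 0.001839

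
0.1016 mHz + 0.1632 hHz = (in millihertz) 1.632e+04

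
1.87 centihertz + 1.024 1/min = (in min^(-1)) 2.146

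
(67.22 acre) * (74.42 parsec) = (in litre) 6.247e+26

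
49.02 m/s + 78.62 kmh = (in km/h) 255.1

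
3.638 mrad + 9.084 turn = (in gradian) 3634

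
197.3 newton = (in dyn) 1.973e+07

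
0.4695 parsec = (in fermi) 1.449e+31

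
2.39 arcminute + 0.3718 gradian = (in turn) 0.00104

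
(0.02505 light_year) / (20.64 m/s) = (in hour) 3.189e+09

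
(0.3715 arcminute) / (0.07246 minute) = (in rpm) 0.0002374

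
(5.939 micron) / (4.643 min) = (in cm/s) 2.132e-06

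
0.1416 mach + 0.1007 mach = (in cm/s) 8250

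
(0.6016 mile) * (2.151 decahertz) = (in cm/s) 2.083e+06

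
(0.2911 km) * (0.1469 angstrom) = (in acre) 1.057e-12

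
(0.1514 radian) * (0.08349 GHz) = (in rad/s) 1.264e+07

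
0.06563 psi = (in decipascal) 4525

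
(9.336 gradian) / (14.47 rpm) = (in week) 1.6e-07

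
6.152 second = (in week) 1.017e-05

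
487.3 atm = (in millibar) 4.938e+05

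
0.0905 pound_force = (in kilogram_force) 0.04105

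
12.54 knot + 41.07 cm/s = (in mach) 0.02015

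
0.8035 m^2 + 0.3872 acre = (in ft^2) 1.688e+04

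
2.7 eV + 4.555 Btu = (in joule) 4806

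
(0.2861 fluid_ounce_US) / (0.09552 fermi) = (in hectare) 8.858e+06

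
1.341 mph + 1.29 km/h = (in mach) 0.002813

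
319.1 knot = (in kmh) 591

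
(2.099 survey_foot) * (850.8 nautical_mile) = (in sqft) 1.085e+07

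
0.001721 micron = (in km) 1.721e-12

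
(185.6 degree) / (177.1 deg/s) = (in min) 0.01747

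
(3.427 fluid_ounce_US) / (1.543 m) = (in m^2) 6.568e-05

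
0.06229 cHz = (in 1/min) 0.03737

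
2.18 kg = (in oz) 76.9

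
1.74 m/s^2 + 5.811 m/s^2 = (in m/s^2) 7.551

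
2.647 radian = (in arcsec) 5.46e+05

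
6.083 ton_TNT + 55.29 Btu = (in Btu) 2.412e+07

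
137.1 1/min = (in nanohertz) 2.285e+09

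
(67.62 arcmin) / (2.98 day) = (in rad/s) 7.64e-08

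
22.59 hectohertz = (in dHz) 2.259e+04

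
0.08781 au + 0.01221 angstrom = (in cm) 1.314e+12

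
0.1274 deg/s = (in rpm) 0.02123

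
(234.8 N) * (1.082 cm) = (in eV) 1.586e+19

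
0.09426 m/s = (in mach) 0.0002768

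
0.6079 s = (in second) 0.6079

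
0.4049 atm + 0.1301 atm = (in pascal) 5.421e+04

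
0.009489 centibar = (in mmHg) 0.07117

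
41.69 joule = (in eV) 2.602e+20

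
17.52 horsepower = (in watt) 1.306e+04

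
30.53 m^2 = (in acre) 0.007544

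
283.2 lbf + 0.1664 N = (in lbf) 283.2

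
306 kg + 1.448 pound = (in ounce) 1.082e+04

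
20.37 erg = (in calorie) 4.869e-07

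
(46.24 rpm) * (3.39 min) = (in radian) 984.9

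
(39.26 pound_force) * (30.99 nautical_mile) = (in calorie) 2.396e+06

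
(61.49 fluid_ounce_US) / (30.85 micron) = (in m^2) 58.95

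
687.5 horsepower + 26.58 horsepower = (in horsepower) 714.1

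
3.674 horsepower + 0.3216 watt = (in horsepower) 3.674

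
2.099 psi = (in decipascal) 1.447e+05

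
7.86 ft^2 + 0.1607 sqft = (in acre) 0.0001841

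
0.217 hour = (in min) 13.02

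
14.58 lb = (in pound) 14.58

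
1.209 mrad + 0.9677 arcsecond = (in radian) 0.001214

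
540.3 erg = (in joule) 5.403e-05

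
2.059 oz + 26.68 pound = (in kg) 12.16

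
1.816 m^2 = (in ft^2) 19.55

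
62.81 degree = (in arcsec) 2.261e+05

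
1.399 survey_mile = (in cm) 2.251e+05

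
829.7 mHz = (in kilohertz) 0.0008297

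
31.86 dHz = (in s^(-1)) 3.186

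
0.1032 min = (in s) 6.192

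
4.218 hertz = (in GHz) 4.218e-09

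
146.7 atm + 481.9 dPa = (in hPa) 1.486e+05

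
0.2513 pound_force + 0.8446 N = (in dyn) 1.962e+05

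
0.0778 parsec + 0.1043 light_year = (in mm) 3.387e+18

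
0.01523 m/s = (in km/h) 0.05483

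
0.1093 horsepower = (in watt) 81.5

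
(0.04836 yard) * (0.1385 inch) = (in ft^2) 0.001674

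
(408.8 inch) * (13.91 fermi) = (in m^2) 1.444e-13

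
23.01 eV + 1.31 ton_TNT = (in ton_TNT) 1.31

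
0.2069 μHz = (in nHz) 206.9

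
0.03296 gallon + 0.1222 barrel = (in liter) 19.55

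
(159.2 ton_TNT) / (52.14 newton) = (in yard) 1.397e+10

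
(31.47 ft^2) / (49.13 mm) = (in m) 59.51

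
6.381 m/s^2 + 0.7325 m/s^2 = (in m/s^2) 7.114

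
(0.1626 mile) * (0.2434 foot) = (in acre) 0.004797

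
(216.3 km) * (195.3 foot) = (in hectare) 1288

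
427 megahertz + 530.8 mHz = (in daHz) 4.27e+07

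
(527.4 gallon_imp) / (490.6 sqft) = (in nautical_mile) 2.84e-05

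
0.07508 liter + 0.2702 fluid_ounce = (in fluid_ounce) 2.809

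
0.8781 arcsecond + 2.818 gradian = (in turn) 0.007046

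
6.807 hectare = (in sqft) 7.327e+05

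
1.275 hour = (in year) 0.0001455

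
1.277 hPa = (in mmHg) 0.9578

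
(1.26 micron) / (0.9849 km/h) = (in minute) 7.676e-08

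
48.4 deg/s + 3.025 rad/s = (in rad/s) 3.87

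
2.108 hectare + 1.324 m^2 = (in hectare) 2.108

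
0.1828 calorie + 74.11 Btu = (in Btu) 74.11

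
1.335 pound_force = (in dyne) 5.938e+05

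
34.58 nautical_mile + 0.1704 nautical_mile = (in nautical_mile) 34.75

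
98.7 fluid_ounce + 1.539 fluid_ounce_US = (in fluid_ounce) 100.2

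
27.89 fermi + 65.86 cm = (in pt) 1867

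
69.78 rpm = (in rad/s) 7.307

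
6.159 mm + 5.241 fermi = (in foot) 0.02021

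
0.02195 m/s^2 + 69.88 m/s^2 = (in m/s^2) 69.9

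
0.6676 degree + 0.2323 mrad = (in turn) 0.001891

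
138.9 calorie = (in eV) 3.627e+21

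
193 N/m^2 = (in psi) 0.02799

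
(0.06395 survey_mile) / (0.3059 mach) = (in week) 1.634e-06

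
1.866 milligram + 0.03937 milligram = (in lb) 4.201e-06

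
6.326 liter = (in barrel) 0.03979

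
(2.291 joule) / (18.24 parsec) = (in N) 4.071e-18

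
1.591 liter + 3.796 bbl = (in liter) 605.1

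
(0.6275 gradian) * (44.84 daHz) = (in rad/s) 4.42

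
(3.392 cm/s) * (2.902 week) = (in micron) 5.953e+10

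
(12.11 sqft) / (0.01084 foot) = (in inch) 1.341e+04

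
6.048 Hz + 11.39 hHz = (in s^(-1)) 1145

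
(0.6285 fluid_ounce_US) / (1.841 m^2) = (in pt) 0.02862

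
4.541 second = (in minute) 0.07568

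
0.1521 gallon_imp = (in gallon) 0.1827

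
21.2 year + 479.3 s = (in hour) 1.857e+05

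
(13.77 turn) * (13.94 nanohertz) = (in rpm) 1.152e-05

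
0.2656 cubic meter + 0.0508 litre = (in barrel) 1.671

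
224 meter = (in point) 6.35e+05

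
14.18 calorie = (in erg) 5.933e+08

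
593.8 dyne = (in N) 0.005938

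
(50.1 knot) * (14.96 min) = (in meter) 2.313e+04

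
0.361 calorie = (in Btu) 0.001432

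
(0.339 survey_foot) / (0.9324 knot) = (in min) 0.00359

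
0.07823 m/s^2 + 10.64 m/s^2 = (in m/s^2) 10.72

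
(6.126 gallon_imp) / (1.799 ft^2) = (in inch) 6.56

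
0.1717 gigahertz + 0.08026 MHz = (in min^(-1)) 1.031e+10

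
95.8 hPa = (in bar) 0.0958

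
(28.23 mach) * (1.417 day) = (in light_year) 1.244e-07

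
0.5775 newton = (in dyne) 5.775e+04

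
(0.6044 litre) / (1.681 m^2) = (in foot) 0.00118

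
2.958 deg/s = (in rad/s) 0.05163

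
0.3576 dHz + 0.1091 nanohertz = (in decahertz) 0.003576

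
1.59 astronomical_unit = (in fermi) 2.379e+26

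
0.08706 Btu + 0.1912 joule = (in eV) 5.745e+20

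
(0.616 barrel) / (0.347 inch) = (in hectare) 0.001111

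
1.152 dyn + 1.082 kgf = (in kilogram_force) 1.082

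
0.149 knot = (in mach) 0.0002251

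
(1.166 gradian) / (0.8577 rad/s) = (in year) 6.771e-10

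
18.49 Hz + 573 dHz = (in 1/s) 75.79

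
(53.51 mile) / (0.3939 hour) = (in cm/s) 6073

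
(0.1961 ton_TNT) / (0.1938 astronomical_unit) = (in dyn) 2830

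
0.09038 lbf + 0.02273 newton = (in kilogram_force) 0.04331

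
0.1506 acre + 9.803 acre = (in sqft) 4.336e+05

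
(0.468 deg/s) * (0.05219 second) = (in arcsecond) 87.93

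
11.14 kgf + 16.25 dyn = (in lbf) 24.56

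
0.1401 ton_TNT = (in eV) 3.659e+27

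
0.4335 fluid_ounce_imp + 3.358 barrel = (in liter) 533.9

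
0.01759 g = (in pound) 3.878e-05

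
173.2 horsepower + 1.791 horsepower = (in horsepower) 175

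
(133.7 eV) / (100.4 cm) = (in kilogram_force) 2.176e-18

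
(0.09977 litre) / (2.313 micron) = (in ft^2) 464.3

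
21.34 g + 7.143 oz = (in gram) 223.8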